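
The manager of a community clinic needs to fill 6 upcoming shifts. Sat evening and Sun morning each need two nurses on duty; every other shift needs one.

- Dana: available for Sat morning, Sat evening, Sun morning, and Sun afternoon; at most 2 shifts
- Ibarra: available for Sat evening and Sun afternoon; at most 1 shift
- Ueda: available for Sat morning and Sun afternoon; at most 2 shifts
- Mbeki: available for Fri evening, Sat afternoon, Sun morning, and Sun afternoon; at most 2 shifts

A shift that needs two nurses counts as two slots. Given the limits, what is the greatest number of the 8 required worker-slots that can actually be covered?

7

Total capacity across all nurses is 2+1+2+2 = 7, and 8 slots are needed, so at most 7 can be filled.
An assignment achieving 7: Fri evening→Mbeki, Sat morning→Ueda, Sat afternoon→Mbeki, Sat evening→Dana+Ibarra, Sun morning→Dana, Sun afternoon→Ueda.
Loads: Dana 2/2, Ibarra 1/1, Ueda 2/2, Mbeki 2/2.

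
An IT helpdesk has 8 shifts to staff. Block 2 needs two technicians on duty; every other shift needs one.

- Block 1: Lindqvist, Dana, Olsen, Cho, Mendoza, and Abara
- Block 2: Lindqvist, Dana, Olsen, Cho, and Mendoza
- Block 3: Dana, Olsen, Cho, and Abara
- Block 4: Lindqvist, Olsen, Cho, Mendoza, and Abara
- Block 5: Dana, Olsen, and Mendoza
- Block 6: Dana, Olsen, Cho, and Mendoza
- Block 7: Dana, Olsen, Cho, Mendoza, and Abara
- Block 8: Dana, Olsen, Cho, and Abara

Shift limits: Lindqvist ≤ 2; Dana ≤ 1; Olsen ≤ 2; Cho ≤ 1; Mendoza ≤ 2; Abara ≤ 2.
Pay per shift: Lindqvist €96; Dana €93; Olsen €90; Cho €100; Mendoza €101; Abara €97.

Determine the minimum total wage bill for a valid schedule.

Picking the cheapest available technician for each shift independently would cost €813, but that ignores the shift limits.
An optimal schedule: Block 1→Lindqvist, Block 2→Cho+Mendoza, Block 3→Olsen, Block 4→Lindqvist, Block 5→Olsen, Block 6→Dana, Block 7→Abara, Block 8→Abara.
Total: 96 + 100 + 101 + 90 + 96 + 90 + 93 + 97 + 97 = €860.

€860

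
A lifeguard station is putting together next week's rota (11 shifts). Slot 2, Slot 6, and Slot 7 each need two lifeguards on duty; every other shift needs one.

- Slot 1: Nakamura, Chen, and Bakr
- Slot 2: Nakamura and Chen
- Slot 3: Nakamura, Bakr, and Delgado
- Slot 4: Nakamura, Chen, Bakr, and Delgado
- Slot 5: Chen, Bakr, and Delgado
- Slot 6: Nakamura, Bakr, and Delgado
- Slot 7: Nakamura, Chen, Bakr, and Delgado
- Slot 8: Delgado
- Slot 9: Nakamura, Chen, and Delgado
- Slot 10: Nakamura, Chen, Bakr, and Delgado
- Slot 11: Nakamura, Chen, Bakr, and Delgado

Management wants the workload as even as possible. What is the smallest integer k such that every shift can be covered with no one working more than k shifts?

4

With 4 lifeguards and 14 worker-slots to fill, someone must work at least ⌈14/4⌉ = 4 shifts, so k ≥ 4.
k = 4 works: Slot 1→Nakamura, Slot 2→Nakamura+Chen, Slot 3→Nakamura, Slot 4→Chen, Slot 5→Chen, Slot 6→Nakamura+Bakr, Slot 7→Bakr+Delgado, Slot 8→Delgado, Slot 9→Chen, Slot 10→Bakr, Slot 11→Bakr.
Loads: Nakamura 4, Chen 4, Bakr 4, Delgado 2 — all ≤ 4.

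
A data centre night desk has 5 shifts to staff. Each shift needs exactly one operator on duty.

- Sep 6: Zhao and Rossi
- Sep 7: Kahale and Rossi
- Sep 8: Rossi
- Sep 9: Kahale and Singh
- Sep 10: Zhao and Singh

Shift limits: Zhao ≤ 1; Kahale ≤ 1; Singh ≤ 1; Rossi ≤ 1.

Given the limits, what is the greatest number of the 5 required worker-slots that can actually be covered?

Total capacity across all operators is 1+1+1+1 = 4, and 5 slots are needed, so at most 4 can be filled.
An assignment achieving 4: Sep 6→Zhao, Sep 7→Kahale, Sep 8→Rossi, Sep 9→Singh.
Loads: Zhao 1/1, Kahale 1/1, Singh 1/1, Rossi 1/1.

4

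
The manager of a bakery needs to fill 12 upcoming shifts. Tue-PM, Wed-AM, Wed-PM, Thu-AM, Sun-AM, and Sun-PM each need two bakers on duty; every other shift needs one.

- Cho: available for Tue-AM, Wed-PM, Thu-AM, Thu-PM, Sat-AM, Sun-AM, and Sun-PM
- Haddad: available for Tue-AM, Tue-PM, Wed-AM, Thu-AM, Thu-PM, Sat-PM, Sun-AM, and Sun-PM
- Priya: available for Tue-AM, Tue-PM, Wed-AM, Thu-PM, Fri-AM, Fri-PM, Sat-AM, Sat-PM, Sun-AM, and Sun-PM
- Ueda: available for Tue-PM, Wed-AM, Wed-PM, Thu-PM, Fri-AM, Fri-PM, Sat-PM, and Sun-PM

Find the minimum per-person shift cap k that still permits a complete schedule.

5

With 4 bakers and 18 worker-slots to fill, someone must work at least ⌈18/4⌉ = 5 shifts, so k ≥ 5.
k = 5 works: Tue-AM→Cho, Tue-PM→Haddad+Priya, Wed-AM→Haddad+Priya, Wed-PM→Cho+Ueda, Thu-AM→Cho+Haddad, Thu-PM→Ueda, Fri-AM→Priya, Fri-PM→Priya, Sat-AM→Cho, Sat-PM→Haddad, Sun-AM→Cho+Haddad, Sun-PM→Priya+Ueda.
Loads: Cho 5, Haddad 5, Priya 5, Ueda 3 — all ≤ 5.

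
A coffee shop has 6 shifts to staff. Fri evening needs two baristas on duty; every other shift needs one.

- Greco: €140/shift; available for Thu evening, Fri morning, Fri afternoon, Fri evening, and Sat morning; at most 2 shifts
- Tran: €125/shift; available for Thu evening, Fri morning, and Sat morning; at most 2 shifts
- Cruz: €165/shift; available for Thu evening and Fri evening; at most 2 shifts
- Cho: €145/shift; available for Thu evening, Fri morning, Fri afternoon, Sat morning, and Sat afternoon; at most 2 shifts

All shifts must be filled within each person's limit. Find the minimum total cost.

Fri evening can only be covered by Greco and Cruz, so that assignment is forced.
Sat afternoon can only be covered by Cho, so that assignment is forced.
Picking the cheapest available barista for each shift independently would cost €965, but that ignores the shift limits.
An optimal schedule: Thu evening→Cho, Fri morning→Tran, Fri afternoon→Greco, Fri evening→Greco+Cruz, Sat morning→Tran, Sat afternoon→Cho.
Total: 145 + 125 + 140 + 140 + 165 + 125 + 145 = €985.

€985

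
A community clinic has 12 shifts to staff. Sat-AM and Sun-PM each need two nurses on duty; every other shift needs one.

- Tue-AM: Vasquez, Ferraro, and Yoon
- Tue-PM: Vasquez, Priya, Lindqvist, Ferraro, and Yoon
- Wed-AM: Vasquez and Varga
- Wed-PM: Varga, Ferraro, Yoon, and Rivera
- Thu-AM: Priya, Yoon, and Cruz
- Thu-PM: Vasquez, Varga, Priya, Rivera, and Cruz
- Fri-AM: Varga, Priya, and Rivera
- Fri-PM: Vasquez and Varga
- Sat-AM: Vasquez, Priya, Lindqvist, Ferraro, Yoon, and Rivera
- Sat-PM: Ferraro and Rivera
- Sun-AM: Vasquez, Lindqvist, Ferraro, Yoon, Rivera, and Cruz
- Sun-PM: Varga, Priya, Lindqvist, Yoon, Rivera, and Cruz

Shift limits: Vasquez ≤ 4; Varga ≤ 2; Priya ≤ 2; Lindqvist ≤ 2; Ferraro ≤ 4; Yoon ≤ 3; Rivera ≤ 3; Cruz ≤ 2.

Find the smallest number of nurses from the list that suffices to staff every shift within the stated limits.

14 slots to fill and no one can take more than 4, so at least ⌈14/4⌉ = 4 nurses are needed.
Vasquez, Ferraro, Yoon, and Rivera alone can cover everything: Tue-AM→Vasquez, Tue-PM→Ferraro, Wed-AM→Vasquez, Wed-PM→Ferraro, Thu-AM→Yoon, Thu-PM→Vasquez, Fri-AM→Rivera, Fri-PM→Vasquez, Sat-AM→Yoon+Rivera, Sat-PM→Ferraro, Sun-AM→Ferraro, Sun-PM→Yoon+Rivera.

4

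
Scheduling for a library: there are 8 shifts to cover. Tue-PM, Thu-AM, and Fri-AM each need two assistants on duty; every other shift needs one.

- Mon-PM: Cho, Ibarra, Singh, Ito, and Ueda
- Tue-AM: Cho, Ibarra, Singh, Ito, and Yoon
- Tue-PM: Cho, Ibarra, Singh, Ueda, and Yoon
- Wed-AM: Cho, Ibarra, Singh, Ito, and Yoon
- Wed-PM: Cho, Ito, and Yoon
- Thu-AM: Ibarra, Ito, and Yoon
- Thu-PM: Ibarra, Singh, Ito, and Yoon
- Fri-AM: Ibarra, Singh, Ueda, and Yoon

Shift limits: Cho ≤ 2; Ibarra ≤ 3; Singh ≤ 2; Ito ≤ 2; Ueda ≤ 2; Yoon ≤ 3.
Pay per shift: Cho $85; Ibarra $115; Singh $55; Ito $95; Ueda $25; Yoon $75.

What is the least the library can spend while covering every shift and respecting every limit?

Picking the cheapest available assistant for each shift independently would cost $595, but that ignores the shift limits.
An optimal schedule: Mon-PM→Ueda, Tue-AM→Cho, Tue-PM→Yoon+Cho, Wed-AM→Ito, Wed-PM→Yoon, Thu-AM→Yoon+Ito, Thu-PM→Singh, Fri-AM→Ueda+Singh.
Total: 25 + 85 + 75 + 85 + 95 + 75 + 75 + 95 + 55 + 25 + 55 = $745.

$745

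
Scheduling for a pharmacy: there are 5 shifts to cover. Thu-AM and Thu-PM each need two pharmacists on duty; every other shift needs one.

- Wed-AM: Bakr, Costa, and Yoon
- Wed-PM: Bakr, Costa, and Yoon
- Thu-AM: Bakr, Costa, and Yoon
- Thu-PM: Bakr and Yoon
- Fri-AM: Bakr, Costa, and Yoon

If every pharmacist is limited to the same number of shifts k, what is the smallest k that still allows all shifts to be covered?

With 3 pharmacists and 7 worker-slots to fill, someone must work at least ⌈7/3⌉ = 3 shifts, so k ≥ 3.
k = 3 works: Wed-AM→Bakr, Wed-PM→Bakr, Thu-AM→Costa+Yoon, Thu-PM→Bakr+Yoon, Fri-AM→Costa.
Loads: Bakr 3, Costa 2, Yoon 2 — all ≤ 3.

3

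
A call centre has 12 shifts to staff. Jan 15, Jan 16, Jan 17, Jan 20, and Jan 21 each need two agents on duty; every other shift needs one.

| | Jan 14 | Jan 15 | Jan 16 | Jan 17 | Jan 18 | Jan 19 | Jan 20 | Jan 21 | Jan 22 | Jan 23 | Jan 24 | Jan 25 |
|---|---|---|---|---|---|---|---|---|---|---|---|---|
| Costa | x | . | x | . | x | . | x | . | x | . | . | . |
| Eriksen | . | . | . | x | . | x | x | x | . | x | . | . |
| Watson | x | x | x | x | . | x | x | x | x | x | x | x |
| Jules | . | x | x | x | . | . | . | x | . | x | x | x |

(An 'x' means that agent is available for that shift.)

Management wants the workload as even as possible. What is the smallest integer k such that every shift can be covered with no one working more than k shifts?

5

With 4 agents and 17 worker-slots to fill, someone must work at least ⌈17/4⌉ = 5 shifts, so k ≥ 5.
k = 5 works: Jan 14→Costa, Jan 15→Watson+Jules, Jan 16→Costa+Watson, Jan 17→Eriksen+Watson, Jan 18→Costa, Jan 19→Eriksen, Jan 20→Costa+Eriksen, Jan 21→Eriksen+Jules, Jan 22→Costa, Jan 23→Eriksen, Jan 24→Watson, Jan 25→Watson.
Loads: Costa 5, Eriksen 5, Watson 5, Jules 2 — all ≤ 5.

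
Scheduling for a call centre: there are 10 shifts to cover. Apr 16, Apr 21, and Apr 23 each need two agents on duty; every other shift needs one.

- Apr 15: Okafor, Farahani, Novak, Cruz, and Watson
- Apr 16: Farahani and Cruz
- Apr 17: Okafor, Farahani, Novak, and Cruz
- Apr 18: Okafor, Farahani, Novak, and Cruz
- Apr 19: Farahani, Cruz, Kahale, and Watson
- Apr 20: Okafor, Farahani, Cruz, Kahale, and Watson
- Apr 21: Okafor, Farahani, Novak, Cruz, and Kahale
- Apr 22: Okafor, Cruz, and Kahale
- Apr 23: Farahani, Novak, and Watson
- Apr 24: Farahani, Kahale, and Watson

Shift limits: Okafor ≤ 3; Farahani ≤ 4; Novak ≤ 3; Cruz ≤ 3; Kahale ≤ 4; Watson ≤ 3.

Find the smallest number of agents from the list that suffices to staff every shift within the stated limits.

13 slots to fill and no one can take more than 4, so at least ⌈13/4⌉ = 4 agents are needed.
Okafor, Farahani, Novak, and Cruz alone can cover everything: Apr 15→Okafor, Apr 16→Farahani+Cruz, Apr 17→Novak, Apr 18→Cruz, Apr 19→Farahani, Apr 20→Okafor, Apr 21→Novak+Cruz, Apr 22→Okafor, Apr 23→Farahani+Novak, Apr 24→Farahani.

4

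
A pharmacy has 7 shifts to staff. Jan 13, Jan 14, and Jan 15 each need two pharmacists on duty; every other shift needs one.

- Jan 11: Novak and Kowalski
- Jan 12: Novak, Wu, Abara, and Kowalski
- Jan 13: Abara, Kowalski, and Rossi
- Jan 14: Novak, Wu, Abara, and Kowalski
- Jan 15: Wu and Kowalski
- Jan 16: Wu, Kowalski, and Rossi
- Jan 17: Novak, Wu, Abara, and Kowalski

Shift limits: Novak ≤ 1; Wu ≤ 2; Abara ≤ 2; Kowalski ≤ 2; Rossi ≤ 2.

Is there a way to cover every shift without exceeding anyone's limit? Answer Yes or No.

No

Total capacity is 1+2+2+2+2 = 9 but 10 worker-slots are needed — infeasible.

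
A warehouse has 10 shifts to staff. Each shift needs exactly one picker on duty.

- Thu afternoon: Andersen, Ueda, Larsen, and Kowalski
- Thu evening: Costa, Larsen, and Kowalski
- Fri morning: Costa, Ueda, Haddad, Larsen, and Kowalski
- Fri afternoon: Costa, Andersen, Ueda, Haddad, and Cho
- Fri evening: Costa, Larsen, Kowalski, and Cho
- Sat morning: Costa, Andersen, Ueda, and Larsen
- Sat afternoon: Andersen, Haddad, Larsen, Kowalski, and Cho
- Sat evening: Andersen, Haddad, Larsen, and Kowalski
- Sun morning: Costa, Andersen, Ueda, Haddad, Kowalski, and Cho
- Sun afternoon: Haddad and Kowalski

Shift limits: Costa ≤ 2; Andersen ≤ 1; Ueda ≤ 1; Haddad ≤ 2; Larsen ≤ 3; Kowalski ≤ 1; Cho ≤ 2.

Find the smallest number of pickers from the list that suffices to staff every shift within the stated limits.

10 slots to fill and no one can take more than 3, so at least ⌈10/3⌉ = 4 pickers are needed.
Any 4 pickers together have capacity at most 3+2+2+2 = 9 < 10 slots, so 4 can never suffice.
Costa, Andersen, Haddad, Larsen, and Cho alone can cover everything: Thu afternoon→Andersen, Thu evening→Costa, Fri morning→Costa, Fri afternoon→Cho, Fri evening→Larsen, Sat morning→Larsen, Sat afternoon→Larsen, Sat evening→Haddad, Sun morning→Cho, Sun afternoon→Haddad.

5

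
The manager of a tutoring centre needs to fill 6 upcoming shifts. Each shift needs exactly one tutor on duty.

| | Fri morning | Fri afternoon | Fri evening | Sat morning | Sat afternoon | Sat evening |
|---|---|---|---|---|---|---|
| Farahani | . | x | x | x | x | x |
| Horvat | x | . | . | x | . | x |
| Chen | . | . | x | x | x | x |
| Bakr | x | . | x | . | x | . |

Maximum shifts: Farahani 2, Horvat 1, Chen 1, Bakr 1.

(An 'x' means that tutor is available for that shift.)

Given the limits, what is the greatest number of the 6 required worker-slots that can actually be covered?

5

Total capacity across all tutors is 2+1+1+1 = 5, and 6 slots are needed, so at most 5 can be filled.
An assignment achieving 5: Fri morning→Horvat, Fri afternoon→Farahani, Fri evening→Farahani, Sat morning→Chen, Sat afternoon→Bakr.
Loads: Farahani 2/2, Horvat 1/1, Chen 1/1, Bakr 1/1.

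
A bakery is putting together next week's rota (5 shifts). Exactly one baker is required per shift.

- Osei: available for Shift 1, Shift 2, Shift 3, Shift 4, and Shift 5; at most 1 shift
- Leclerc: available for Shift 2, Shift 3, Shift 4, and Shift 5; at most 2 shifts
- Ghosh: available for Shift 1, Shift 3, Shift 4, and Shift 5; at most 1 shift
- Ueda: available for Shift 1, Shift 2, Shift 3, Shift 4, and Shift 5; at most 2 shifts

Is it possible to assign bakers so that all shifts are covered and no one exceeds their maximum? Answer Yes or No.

One valid schedule: Shift 1→Osei, Shift 2→Leclerc, Shift 3→Leclerc, Shift 4→Ghosh, Shift 5→Ueda.
Loads: Osei 1/1, Leclerc 2/2, Ghosh 1/1, Ueda 1/2 — all within limits.

Yes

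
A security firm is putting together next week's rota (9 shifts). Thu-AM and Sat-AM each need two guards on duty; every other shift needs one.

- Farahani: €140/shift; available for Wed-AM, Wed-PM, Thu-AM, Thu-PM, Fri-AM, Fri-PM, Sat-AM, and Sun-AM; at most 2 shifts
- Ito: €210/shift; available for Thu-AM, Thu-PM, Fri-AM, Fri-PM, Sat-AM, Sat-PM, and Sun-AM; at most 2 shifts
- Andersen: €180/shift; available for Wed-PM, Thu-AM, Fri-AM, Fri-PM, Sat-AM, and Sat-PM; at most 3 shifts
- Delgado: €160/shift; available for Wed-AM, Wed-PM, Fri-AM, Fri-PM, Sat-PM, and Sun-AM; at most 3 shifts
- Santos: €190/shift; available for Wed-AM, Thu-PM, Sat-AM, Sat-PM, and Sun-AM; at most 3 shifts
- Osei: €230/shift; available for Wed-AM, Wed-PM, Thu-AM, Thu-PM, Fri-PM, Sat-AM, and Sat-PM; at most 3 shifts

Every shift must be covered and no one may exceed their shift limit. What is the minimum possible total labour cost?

€1870

Picking the cheapest available guard for each shift independently would cost €1640, but that ignores the shift limits.
An optimal schedule: Wed-AM→Farahani, Wed-PM→Delgado, Thu-AM→Farahani+Andersen, Thu-PM→Santos, Fri-AM→Delgado, Fri-PM→Andersen, Sat-AM→Andersen+Santos, Sat-PM→Santos, Sun-AM→Delgado.
Total: 140 + 160 + 140 + 180 + 190 + 160 + 180 + 180 + 190 + 190 + 160 = €1870.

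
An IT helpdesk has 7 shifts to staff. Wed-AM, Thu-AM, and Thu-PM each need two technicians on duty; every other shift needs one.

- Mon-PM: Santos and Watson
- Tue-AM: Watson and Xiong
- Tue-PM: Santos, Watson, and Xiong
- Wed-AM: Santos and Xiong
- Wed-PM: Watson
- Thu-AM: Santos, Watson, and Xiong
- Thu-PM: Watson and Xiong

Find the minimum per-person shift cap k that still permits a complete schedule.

With 3 technicians and 10 worker-slots to fill, someone must work at least ⌈10/3⌉ = 4 shifts, so k ≥ 4.
k = 4 works: Mon-PM→Santos, Tue-AM→Watson, Tue-PM→Santos, Wed-AM→Santos+Xiong, Wed-PM→Watson, Thu-AM→Santos+Watson, Thu-PM→Watson+Xiong.
Loads: Santos 4, Watson 4, Xiong 2 — all ≤ 4.

4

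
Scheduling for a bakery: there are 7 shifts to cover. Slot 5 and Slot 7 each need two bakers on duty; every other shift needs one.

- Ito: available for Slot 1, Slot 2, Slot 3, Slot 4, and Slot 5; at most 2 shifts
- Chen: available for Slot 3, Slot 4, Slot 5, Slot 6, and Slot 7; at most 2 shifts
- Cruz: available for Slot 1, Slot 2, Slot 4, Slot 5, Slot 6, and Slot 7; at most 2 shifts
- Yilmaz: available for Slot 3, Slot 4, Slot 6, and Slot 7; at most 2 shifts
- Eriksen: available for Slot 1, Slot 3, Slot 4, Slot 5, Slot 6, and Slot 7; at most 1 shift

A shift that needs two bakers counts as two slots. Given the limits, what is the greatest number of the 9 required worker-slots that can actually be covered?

9

Total capacity across all bakers is 2+2+2+2+1 = 9, and 9 slots are needed, so at most 9 can be filled.
An assignment achieving 9: Slot 1→Ito, Slot 2→Ito, Slot 3→Chen, Slot 4→Yilmaz, Slot 5→Chen+Cruz, Slot 6→Cruz, Slot 7→Yilmaz+Eriksen.
Loads: Ito 2/2, Chen 2/2, Cruz 2/2, Yilmaz 2/2, Eriksen 1/1.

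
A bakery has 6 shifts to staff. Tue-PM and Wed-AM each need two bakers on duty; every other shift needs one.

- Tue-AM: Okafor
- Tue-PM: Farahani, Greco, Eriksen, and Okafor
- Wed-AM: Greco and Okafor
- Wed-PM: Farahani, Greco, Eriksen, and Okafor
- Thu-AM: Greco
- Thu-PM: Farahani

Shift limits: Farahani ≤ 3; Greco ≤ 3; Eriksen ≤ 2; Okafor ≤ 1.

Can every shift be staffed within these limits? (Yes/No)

No

Total capacity is 9 and 8 slots are needed, so capacity alone doesn't rule it out.
Shifts {Tue-AM, Wed-AM} need 3 worker-slots in total, but the bakers available for any of those shifts (Greco and Okafor) can supply at most 2 among them. So no valid schedule exists.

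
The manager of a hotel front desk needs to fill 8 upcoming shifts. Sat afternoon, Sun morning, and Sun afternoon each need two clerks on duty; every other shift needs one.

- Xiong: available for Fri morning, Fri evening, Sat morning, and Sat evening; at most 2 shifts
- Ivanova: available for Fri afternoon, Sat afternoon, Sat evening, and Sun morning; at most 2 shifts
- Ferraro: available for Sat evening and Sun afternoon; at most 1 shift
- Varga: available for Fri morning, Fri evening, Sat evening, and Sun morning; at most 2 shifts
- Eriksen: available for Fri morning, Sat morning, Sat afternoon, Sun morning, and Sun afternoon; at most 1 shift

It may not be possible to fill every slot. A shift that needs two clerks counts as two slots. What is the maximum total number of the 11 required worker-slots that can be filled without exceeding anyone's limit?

Total capacity across all clerks is 2+2+1+2+1 = 8, and 11 slots are needed, so at most 8 can be filled.
An assignment achieving 8: Fri morning→Varga, Fri afternoon→Ivanova, Fri evening→Xiong, Sat morning→Xiong, Sat afternoon→Ivanova+Eriksen, Sun morning→Varga, Sun afternoon→Ferraro.
Loads: Xiong 2/2, Ivanova 2/2, Ferraro 1/1, Varga 2/2, Eriksen 1/1.

8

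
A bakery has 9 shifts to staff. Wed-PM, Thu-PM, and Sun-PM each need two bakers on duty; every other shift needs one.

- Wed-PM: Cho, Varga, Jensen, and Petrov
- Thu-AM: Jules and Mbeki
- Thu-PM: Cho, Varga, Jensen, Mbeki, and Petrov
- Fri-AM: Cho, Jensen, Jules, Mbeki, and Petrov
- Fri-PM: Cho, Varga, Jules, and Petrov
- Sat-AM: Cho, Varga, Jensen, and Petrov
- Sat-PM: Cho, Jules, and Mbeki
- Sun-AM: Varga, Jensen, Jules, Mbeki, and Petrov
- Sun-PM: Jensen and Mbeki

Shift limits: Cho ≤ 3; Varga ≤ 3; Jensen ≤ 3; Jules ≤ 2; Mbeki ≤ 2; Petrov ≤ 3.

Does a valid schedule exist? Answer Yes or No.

Sun-PM can only be covered by Jensen and Mbeki, so that assignment is forced.
One valid schedule: Wed-PM→Varga+Jensen, Thu-AM→Jules, Thu-PM→Varga+Mbeki, Fri-AM→Jensen, Fri-PM→Cho, Sat-AM→Cho, Sat-PM→Cho, Sun-AM→Varga, Sun-PM→Jensen+Mbeki.
Loads: Cho 3/3, Varga 3/3, Jensen 3/3, Jules 1/2, Mbeki 2/2, Petrov 0/3 — all within limits.

Yes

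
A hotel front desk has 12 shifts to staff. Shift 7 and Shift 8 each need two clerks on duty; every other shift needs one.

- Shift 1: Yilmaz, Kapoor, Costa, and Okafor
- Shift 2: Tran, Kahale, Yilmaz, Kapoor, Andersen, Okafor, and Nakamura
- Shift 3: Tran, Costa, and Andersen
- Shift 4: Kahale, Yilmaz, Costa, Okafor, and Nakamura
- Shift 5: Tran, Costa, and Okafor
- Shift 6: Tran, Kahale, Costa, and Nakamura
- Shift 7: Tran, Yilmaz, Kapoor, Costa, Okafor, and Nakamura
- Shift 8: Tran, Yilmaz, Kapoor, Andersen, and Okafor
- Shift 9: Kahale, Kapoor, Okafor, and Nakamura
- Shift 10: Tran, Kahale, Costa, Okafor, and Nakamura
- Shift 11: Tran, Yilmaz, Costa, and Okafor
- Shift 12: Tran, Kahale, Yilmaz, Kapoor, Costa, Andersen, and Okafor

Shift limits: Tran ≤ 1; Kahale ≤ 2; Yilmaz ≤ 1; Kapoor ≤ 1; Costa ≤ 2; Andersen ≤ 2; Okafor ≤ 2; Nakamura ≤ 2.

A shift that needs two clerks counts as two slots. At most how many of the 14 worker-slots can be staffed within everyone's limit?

Total capacity across all clerks is 1+2+1+1+2+2+2+2 = 13, and 14 slots are needed, so at most 13 can be filled.
An assignment achieving 13: Shift 1→Yilmaz, Shift 2→Nakamura, Shift 3→Tran, Shift 4→Okafor, Shift 5→Costa, Shift 6→Kahale, Shift 7→Nakamura, Shift 8→Kapoor+Andersen, Shift 9→Kahale, Shift 10→Okafor, Shift 11→Costa, Shift 12→Andersen.
Loads: Tran 1/1, Kahale 2/2, Yilmaz 1/1, Kapoor 1/1, Costa 2/2, Andersen 2/2, Okafor 2/2, Nakamura 2/2.

13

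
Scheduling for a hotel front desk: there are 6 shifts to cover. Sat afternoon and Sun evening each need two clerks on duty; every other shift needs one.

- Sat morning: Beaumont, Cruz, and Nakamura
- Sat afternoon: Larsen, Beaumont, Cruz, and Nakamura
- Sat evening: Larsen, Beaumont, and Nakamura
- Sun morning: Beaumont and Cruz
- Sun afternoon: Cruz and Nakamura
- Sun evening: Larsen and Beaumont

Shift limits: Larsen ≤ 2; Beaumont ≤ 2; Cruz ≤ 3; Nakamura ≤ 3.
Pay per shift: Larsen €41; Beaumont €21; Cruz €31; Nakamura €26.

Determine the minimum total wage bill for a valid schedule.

Sun evening can only be covered by Larsen and Beaumont, so that assignment is forced.
Picking the cheapest available clerk for each shift independently would cost €198, but that ignores the shift limits.
An optimal schedule: Sat morning→Cruz, Sat afternoon→Nakamura+Cruz, Sat evening→Nakamura, Sun morning→Beaumont, Sun afternoon→Nakamura, Sun evening→Beaumont+Larsen.
Total: 31 + 26 + 31 + 26 + 21 + 26 + 21 + 41 = €223.

€223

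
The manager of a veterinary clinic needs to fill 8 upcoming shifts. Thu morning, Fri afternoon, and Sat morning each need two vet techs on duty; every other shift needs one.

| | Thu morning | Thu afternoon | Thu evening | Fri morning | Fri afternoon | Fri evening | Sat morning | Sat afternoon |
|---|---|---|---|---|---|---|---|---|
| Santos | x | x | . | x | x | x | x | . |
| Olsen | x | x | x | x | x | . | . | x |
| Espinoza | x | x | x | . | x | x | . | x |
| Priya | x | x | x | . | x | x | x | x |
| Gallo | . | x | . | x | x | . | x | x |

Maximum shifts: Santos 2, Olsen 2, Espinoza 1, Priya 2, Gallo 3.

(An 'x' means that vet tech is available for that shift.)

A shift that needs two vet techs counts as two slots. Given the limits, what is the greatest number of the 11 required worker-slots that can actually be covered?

Total capacity across all vet techs is 2+2+1+2+3 = 10, and 11 slots are needed, so at most 10 can be filled.
An assignment achieving 10: Thu morning→Olsen+Espinoza, Thu afternoon→Gallo, Thu evening→Olsen, Fri morning→Santos, Fri afternoon→Gallo, Fri evening→Santos, Sat morning→Priya+Gallo, Sat afternoon→Priya.
Loads: Santos 2/2, Olsen 2/2, Espinoza 1/1, Priya 2/2, Gallo 3/3.

10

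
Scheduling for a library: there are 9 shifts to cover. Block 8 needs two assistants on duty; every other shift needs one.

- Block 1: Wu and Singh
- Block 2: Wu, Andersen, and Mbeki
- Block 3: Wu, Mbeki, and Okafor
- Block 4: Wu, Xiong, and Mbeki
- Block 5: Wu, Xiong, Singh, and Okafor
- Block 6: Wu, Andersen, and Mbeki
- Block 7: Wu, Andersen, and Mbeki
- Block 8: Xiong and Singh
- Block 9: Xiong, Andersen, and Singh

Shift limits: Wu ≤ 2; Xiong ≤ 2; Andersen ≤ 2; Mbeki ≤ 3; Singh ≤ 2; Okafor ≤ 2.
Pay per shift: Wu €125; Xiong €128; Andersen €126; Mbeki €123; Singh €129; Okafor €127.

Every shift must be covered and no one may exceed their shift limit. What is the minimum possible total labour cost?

€1255

Block 8 can only be covered by Xiong and Singh, so that assignment is forced.
Picking the cheapest available assistant for each shift independently would cost €1248, but that ignores the shift limits.
An optimal schedule: Block 1→Wu, Block 2→Mbeki, Block 3→Mbeki, Block 4→Mbeki, Block 5→Okafor, Block 6→Wu, Block 7→Andersen, Block 8→Xiong+Singh, Block 9→Andersen.
Total: 125 + 123 + 123 + 123 + 127 + 125 + 126 + 128 + 129 + 126 = €1255.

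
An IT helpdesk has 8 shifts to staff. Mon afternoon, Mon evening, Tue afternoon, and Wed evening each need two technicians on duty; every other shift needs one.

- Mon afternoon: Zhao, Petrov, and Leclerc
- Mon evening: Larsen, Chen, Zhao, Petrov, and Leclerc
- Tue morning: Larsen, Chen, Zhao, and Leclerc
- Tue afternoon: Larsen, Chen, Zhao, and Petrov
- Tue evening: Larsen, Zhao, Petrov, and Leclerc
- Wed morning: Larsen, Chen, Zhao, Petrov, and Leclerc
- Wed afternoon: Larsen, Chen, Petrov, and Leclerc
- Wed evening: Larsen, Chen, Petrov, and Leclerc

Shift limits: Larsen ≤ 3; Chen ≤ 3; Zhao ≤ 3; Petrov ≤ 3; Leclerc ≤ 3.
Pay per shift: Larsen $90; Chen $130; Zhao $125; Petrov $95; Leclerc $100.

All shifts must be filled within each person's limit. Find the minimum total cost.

Picking the cheapest available technician for each shift independently would cost $1110, but that ignores the shift limits.
An optimal schedule: Mon afternoon→Petrov+Leclerc, Mon evening→Leclerc+Zhao, Tue morning→Larsen, Tue afternoon→Petrov+Zhao, Tue evening→Larsen, Wed morning→Zhao, Wed afternoon→Larsen, Wed evening→Petrov+Leclerc.
Total: 95 + 100 + 100 + 125 + 90 + 95 + 125 + 90 + 125 + 90 + 95 + 100 = $1230.

$1230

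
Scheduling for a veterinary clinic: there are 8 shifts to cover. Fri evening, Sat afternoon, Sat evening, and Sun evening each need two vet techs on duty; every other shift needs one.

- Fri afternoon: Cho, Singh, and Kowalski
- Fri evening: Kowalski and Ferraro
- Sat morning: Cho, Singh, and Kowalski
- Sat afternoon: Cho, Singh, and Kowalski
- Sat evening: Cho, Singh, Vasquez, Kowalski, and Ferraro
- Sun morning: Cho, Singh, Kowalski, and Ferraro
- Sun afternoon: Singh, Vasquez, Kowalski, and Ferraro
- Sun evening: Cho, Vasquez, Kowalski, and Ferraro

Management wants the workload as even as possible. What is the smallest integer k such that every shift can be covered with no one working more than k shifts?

3

With 5 vet techs and 12 worker-slots to fill, someone must work at least ⌈12/5⌉ = 3 shifts, so k ≥ 3.
k = 3 works: Fri afternoon→Cho, Fri evening→Kowalski+Ferraro, Sat morning→Cho, Sat afternoon→Cho+Singh, Sat evening→Vasquez+Kowalski, Sun morning→Singh, Sun afternoon→Singh, Sun evening→Vasquez+Kowalski.
Loads: Cho 3, Singh 3, Vasquez 2, Kowalski 3, Ferraro 1 — all ≤ 3.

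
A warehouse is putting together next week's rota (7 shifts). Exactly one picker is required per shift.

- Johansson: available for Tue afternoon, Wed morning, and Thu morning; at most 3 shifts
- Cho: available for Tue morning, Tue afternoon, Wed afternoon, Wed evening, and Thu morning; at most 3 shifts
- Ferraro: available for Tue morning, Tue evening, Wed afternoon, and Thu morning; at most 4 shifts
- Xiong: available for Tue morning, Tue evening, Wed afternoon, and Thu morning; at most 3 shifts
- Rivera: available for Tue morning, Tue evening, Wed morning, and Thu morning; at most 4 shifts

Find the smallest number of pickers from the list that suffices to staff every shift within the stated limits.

2

7 slots to fill and no one can take more than 4, so at least ⌈7/4⌉ = 2 pickers are needed.
Cho and Rivera alone can cover everything: Tue morning→Rivera, Tue afternoon→Cho, Tue evening→Rivera, Wed morning→Rivera, Wed afternoon→Cho, Wed evening→Cho, Thu morning→Rivera.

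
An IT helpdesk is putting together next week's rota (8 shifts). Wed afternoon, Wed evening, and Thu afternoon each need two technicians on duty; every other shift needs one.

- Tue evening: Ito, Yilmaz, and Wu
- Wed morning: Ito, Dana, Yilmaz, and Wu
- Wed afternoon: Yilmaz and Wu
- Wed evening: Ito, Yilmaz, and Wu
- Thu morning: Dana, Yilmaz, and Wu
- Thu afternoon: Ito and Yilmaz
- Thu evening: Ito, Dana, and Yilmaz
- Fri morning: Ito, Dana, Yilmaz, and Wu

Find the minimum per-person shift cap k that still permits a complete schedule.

With 4 technicians and 11 worker-slots to fill, someone must work at least ⌈11/4⌉ = 3 shifts, so k ≥ 3.
k = 3 works: Tue evening→Ito, Wed morning→Dana, Wed afternoon→Yilmaz+Wu, Wed evening→Ito+Yilmaz, Thu morning→Dana, Thu afternoon→Ito+Yilmaz, Thu evening→Dana, Fri morning→Wu.
Loads: Ito 3, Dana 3, Yilmaz 3, Wu 2 — all ≤ 3.

3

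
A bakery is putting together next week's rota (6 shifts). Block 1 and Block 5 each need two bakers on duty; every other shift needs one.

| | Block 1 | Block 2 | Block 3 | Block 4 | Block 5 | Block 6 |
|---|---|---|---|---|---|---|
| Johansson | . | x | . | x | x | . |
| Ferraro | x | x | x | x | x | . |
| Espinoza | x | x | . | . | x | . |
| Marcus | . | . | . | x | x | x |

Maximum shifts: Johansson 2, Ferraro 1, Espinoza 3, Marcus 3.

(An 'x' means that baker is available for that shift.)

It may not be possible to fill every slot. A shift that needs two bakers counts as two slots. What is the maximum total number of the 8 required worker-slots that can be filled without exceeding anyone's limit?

Total capacity across all bakers is 2+1+3+3 = 9, and 8 slots are needed, so at most 8 can be filled.
Shifts {Block 1, Block 3} need 3 slots but only Ferraro and Espinoza are available for them, supplying at most 2 — so at least 1 slot must go unfilled.
An assignment achieving 7: Block 1→Espinoza, Block 2→Johansson, Block 3→Ferraro, Block 4→Johansson, Block 5→Espinoza+Marcus, Block 6→Marcus.
Loads: Johansson 2/2, Ferraro 1/1, Espinoza 2/3, Marcus 2/3.

7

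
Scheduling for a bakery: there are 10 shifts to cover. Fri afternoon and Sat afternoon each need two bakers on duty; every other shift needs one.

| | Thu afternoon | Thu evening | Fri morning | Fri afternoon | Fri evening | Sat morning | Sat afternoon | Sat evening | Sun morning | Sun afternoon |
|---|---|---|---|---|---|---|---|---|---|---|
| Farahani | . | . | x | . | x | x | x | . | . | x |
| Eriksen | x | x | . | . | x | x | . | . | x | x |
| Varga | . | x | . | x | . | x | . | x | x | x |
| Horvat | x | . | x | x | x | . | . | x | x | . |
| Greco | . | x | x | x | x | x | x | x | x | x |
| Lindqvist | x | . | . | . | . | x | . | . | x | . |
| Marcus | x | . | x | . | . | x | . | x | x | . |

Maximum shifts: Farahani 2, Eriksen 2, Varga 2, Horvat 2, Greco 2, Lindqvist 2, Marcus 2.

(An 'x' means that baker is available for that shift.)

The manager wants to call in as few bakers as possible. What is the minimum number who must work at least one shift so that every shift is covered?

12 slots to fill and no one can take more than 2, so at least ⌈12/2⌉ = 6 bakers are needed.
Farahani, Eriksen, Varga, Horvat, Greco, and Lindqvist alone can cover everything: Thu afternoon→Eriksen, Thu evening→Eriksen, Fri morning→Farahani, Fri afternoon→Varga+Horvat, Fri evening→Horvat, Sat morning→Lindqvist, Sat afternoon→Farahani+Greco, Sat evening→Varga, Sun morning→Lindqvist, Sun afternoon→Greco.

6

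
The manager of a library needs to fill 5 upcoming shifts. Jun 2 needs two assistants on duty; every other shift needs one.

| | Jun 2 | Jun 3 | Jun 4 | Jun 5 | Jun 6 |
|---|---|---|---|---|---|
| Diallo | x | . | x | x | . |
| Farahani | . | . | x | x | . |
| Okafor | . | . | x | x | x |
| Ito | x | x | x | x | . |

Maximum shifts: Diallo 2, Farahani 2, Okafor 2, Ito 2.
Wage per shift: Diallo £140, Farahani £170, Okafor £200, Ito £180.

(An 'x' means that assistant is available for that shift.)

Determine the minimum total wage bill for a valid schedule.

Jun 2 can only be covered by Diallo and Ito, so that assignment is forced.
Jun 3 can only be covered by Ito, so that assignment is forced.
Jun 6 can only be covered by Okafor, so that assignment is forced.
Picking the cheapest available assistant for each shift independently would cost £980, but that ignores the shift limits.
An optimal schedule: Jun 2→Diallo+Ito, Jun 3→Ito, Jun 4→Diallo, Jun 5→Farahani, Jun 6→Okafor.
Total: 140 + 180 + 180 + 140 + 170 + 200 = £1010.

£1010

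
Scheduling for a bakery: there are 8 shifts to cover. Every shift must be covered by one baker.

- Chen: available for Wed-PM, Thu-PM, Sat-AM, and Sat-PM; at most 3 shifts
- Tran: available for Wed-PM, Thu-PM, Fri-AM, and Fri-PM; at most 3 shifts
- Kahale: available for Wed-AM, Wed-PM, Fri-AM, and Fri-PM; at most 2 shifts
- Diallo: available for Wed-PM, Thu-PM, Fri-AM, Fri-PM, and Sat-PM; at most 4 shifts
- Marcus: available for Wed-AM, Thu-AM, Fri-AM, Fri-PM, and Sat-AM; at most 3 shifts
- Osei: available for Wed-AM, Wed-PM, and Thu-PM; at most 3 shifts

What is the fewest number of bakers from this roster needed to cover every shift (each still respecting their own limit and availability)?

3

8 slots to fill and no one can take more than 4, so at least ⌈8/4⌉ = 2 bakers are needed.
Any 2 bakers together have capacity at most 4+3 = 7 < 8 slots, so 2 can never suffice.
Chen, Tran, and Marcus alone can cover everything: Wed-AM→Marcus, Wed-PM→Chen, Thu-AM→Marcus, Thu-PM→Chen, Fri-AM→Tran, Fri-PM→Tran, Sat-AM→Marcus, Sat-PM→Chen.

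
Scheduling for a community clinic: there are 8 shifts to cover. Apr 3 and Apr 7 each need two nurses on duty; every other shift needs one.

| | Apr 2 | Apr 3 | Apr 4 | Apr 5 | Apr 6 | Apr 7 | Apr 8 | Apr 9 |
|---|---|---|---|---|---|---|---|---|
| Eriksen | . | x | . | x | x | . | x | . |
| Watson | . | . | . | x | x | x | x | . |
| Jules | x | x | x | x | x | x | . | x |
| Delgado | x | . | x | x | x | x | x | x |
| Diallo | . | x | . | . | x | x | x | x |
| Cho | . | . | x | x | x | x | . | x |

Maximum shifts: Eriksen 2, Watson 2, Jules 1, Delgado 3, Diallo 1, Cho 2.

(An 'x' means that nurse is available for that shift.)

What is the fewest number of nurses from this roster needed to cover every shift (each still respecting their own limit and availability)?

10 slots to fill and no one can take more than 3, so at least ⌈10/3⌉ = 4 nurses are needed.
Any 4 nurses together have capacity at most 3+2+2+2 = 9 < 10 slots, so 4 can never suffice.
Eriksen, Watson, Jules, Delgado, and Cho alone can cover everything: Apr 2→Delgado, Apr 3→Eriksen+Jules, Apr 4→Delgado, Apr 5→Watson, Apr 6→Cho, Apr 7→Watson+Cho, Apr 8→Eriksen, Apr 9→Delgado.

5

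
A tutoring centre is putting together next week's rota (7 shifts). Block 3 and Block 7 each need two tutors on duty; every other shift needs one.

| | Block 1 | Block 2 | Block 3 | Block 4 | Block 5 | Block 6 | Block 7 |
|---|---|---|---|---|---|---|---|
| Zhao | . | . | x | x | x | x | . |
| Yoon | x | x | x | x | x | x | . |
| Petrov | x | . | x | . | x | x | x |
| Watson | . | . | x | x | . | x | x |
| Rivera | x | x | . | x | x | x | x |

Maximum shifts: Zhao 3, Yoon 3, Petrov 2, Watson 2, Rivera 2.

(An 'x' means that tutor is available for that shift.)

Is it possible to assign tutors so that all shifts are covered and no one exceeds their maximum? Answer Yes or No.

Yes

One valid schedule: Block 1→Yoon, Block 2→Yoon, Block 3→Yoon+Petrov, Block 4→Zhao, Block 5→Zhao, Block 6→Zhao, Block 7→Petrov+Watson.
Loads: Zhao 3/3, Yoon 3/3, Petrov 2/2, Watson 1/2, Rivera 0/2 — all within limits.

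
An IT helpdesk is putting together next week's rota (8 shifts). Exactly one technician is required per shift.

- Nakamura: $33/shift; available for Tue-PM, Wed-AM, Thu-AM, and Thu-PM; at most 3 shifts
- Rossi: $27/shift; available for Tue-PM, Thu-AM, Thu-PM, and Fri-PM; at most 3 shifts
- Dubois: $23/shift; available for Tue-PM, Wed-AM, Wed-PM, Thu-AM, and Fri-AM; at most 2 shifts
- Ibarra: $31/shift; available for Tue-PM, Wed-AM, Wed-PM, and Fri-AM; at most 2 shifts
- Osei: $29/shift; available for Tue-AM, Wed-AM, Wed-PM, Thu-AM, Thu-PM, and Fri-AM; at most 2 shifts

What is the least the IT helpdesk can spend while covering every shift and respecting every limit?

$216

Tue-AM can only be covered by Osei, so that assignment is forced.
Fri-PM can only be covered by Rossi, so that assignment is forced.
Picking the cheapest available technician for each shift independently would cost $198, but that ignores the shift limits.
An optimal schedule: Tue-AM→Osei, Tue-PM→Rossi, Wed-AM→Ibarra, Wed-PM→Dubois, Thu-AM→Osei, Thu-PM→Rossi, Fri-AM→Dubois, Fri-PM→Rossi.
Total: 29 + 27 + 31 + 23 + 29 + 27 + 23 + 27 = $216.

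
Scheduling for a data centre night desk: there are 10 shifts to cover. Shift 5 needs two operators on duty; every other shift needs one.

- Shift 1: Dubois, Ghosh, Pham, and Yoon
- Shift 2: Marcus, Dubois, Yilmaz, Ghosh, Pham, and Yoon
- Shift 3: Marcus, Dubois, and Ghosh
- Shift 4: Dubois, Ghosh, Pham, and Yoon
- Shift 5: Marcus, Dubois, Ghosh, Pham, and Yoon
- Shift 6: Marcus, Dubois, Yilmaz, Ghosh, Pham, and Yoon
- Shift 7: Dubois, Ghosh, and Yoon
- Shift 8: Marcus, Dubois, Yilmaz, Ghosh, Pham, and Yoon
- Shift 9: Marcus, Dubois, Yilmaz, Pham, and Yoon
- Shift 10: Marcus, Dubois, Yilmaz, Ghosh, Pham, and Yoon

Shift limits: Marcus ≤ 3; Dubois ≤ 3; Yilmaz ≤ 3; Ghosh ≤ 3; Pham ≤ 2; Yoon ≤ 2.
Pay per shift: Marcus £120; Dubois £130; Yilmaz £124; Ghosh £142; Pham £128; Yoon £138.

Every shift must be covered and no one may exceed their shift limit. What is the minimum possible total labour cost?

Picking the cheapest available operator for each shift independently would cost £1354, but that ignores the shift limits.
An optimal schedule: Shift 1→Pham, Shift 2→Yilmaz, Shift 3→Marcus, Shift 4→Pham, Shift 5→Marcus+Dubois, Shift 6→Yilmaz, Shift 7→Dubois, Shift 8→Yilmaz, Shift 9→Marcus, Shift 10→Dubois.
Total: 128 + 124 + 120 + 128 + 120 + 130 + 124 + 130 + 124 + 120 + 130 = £1378.

£1378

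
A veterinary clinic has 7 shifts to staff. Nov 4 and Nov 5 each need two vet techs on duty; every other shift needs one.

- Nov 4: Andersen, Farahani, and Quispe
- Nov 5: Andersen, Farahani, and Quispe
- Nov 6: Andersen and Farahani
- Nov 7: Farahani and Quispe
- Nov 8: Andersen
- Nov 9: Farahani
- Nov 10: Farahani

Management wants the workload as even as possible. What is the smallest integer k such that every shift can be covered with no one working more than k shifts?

With 3 vet techs and 9 worker-slots to fill, someone must work at least ⌈9/3⌉ = 3 shifts, so k ≥ 3.
k = 3 works: Nov 4→Andersen+Quispe, Nov 5→Farahani+Quispe, Nov 6→Andersen, Nov 7→Quispe, Nov 8→Andersen, Nov 9→Farahani, Nov 10→Farahani.
Loads: Andersen 3, Farahani 3, Quispe 3 — all ≤ 3.

3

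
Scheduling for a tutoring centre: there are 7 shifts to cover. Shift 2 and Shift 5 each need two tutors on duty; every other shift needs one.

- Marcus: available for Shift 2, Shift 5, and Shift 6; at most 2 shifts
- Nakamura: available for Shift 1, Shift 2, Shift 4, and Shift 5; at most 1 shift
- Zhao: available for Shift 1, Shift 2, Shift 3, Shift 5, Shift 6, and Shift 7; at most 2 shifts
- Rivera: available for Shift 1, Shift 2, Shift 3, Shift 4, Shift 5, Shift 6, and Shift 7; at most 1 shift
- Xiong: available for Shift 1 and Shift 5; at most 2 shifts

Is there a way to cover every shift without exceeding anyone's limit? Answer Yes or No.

Total capacity is 2+1+2+1+2 = 8 but 9 worker-slots are needed — infeasible.

No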